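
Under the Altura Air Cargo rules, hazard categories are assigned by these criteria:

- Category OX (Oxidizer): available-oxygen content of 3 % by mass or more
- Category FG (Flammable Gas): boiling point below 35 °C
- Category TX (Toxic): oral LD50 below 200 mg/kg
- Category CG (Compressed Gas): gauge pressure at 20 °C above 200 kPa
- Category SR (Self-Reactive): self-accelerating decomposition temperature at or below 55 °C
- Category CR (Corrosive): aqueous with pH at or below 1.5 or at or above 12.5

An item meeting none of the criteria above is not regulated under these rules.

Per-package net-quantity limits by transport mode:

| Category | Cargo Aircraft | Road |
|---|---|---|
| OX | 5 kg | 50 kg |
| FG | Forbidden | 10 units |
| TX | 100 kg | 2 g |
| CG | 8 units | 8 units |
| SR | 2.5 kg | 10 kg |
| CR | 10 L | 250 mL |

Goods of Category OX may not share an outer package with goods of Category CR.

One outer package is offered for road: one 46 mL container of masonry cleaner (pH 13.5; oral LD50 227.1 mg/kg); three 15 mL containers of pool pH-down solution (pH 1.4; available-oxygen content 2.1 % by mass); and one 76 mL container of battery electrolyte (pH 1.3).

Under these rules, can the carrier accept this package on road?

Yes

pH 13.5 meets the Category CR criterion (Corrosive), so the masonry cleaner is Category CR.
With pH 1.4 (≤ 1.5), the pool pH-down solution falls in Category CR.
pH 1.3 meets the Category CR criterion (Corrosive), so the battery electrolyte is Category CR.
Category CR net quantity: 46 mL + (three 15 mL containers = 45 mL) + 76 mL = 167 mL.
167 mL ≤ 250 mL (road limit, Category CR) — within limit.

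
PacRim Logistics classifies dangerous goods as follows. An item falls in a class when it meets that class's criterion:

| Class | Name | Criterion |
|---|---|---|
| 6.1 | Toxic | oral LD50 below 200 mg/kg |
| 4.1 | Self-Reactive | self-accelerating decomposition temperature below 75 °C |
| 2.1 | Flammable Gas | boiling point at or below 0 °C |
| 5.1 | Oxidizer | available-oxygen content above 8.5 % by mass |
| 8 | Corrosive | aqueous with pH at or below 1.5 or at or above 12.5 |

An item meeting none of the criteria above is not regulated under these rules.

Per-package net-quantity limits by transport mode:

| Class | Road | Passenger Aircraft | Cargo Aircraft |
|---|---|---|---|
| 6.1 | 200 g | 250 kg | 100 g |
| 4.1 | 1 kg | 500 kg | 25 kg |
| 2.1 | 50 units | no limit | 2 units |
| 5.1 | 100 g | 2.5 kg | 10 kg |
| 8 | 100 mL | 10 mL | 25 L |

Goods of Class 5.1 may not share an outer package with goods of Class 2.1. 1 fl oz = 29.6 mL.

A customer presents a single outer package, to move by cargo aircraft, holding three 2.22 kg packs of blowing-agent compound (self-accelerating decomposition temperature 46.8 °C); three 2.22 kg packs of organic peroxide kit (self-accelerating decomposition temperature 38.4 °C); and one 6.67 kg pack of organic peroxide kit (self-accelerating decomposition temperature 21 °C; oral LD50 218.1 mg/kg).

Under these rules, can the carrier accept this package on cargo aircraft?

Self-accelerating decomposition temperature 46.8 °C meets the Class 4.1 criterion (Self-Reactive), so the blowing-agent compound is Class 4.1.
The organic peroxide kit has self-accelerating decomposition temperature 38.4 °C, which is < 75 °C, so it is Class 4.1 (Self-Reactive).
Self-accelerating decomposition temperature 21 °C meets the Class 4.1 criterion (Self-Reactive), so the organic peroxide kit is Class 4.1.
Class 4.1 net quantity: (three 2.22 kg packs = 6.66 kg) + (three 2.22 kg packs = 6.66 kg) + 6.67 kg = 19.99 kg.
19.99 kg is within the cargo aircraft limit of 25 kg for Class 4.1.

Yes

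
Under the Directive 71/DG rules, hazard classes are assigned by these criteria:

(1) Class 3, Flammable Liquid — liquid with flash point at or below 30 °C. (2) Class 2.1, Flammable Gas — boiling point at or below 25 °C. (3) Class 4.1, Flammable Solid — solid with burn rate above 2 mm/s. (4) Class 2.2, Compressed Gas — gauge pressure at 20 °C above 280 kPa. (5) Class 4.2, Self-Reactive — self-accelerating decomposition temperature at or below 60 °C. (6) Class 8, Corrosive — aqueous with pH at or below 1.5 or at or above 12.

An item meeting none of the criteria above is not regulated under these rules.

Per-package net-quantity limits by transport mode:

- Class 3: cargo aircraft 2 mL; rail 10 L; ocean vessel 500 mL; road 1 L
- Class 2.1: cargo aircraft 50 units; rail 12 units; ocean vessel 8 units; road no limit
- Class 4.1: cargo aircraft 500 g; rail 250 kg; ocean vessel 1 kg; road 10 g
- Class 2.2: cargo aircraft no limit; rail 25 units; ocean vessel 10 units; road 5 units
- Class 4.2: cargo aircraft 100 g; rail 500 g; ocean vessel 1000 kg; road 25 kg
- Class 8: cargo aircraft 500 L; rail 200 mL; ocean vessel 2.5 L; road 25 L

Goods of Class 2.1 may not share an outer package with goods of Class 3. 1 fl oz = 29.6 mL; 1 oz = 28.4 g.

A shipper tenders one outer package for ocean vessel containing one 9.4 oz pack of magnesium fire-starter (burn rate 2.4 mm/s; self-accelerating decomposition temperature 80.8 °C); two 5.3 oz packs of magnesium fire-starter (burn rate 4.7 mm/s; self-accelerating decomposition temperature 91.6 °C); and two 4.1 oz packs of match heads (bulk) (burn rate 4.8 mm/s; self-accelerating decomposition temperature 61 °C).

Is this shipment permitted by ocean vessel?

The magnesium fire-starter has burn rate 2.4 mm/s, which is > 2 mm/s, so it is Class 4.1 (Flammable Solid).
Magnesium fire-starter: burn rate 4.7 mm/s > 2 mm/s → Class 4.1 (Flammable Solid).
The match heads (bulk) have burn rate 4.8 mm/s, which is > 2 mm/s, so they are Class 4.1 (Flammable Solid).
Total Class 4.1: (one 9.4 oz pack = 266.96 g) + (two 5.3 oz packs = 301.04 g) + (two 4.1 oz packs = 232.88 g) = 800.88 g.
That is within the Class 4.1 ocean vessel limit of 1 kg.

Yes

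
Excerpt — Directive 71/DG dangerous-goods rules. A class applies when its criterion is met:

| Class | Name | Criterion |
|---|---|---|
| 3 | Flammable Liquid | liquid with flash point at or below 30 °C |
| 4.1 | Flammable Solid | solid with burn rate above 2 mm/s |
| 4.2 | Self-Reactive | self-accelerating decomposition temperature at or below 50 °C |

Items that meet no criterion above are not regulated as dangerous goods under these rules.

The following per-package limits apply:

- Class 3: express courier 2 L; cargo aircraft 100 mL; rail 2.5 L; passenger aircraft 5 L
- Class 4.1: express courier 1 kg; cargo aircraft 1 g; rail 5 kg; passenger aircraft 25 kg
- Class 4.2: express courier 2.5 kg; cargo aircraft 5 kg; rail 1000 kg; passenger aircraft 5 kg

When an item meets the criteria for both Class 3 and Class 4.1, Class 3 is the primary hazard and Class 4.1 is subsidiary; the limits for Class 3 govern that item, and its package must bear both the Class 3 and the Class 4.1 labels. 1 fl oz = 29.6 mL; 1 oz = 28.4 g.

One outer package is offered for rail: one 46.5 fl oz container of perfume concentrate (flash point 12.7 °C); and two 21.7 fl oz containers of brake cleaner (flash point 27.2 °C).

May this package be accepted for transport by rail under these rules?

No

The perfume concentrate has flash point 12.7 °C, which is ≤ 30 °C, so it is Class 3 (Flammable Liquid).
With flash point 27.2 °C (≤ 30 °C), the brake cleaner falls in Class 3.
Class 3 net quantity: (one 46.5 fl oz container = 1376.4 mL) + (two 21.7 fl oz containers = 1284.64 mL) = 2661.04 mL.
That exceeds the Class 3 rail limit of 2.5 L.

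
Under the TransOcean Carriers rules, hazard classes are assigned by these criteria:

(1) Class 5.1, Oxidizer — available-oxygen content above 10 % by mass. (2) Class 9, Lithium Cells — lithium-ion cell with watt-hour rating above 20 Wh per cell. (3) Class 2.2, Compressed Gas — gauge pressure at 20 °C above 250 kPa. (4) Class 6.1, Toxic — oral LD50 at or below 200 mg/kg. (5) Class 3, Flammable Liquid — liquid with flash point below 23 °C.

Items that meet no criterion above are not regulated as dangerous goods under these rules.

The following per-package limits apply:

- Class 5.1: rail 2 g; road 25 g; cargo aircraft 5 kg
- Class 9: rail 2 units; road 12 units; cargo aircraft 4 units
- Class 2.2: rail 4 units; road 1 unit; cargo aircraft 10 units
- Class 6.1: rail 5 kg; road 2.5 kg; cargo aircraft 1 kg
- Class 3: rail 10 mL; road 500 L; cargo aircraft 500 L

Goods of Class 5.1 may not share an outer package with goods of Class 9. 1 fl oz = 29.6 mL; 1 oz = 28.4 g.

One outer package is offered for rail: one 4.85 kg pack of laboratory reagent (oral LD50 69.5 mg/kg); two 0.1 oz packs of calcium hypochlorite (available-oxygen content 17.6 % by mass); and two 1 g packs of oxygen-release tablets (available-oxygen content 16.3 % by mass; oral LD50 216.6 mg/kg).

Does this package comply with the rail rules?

No

Oral LD50 69.5 mg/kg meets the Class 6.1 criterion (Toxic), so the laboratory reagent is Class 6.1.
With available-oxygen content 17.6 % by mass (> 10 % by mass), the calcium hypochlorite falls in Class 5.1.
The oxygen-release tablets have available-oxygen content 16.3 % by mass, which is > 10 % by mass, so they are Class 5.1 (Oxidizer).
Total Class 5.1: (two 0.1 oz packs = 5.68 g) + (two 1 g packs = 2 g) = 7.68 g.
7.68 g > 2 g (rail limit, Class 5.1) — over the limit.
Class 6.1 quantity: 4.85 kg.
4.85 kg ≤ 5 kg (rail limit, Class 6.1) — within limit.
The segregation rule (Class 5.1 with Class 9) does not apply to Class 5.1 with Class 6.1.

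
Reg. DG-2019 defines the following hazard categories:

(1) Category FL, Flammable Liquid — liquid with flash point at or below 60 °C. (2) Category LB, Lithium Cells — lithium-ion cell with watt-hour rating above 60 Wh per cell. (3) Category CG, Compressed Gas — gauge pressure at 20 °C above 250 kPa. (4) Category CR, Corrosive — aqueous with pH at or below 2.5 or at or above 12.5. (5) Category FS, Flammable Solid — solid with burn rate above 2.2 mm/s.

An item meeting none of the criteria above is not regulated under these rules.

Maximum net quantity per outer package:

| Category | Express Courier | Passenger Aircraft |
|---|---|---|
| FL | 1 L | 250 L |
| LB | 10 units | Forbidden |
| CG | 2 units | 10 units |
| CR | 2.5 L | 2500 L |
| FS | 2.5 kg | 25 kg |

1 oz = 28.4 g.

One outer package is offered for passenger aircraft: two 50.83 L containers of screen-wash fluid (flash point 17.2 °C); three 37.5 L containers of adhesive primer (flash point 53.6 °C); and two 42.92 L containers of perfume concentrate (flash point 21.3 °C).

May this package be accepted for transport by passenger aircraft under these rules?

Flash point 17.2 °C meets the Category FL criterion (Flammable Liquid), so the screen-wash fluid is Category FL.
The adhesive primer has flash point 53.6 °C, which is ≤ 60 °C, so it is Category FL (Flammable Liquid).
The perfume concentrate has flash point 21.3 °C, which is ≤ 60 °C, so it is Category FL (Flammable Liquid).
Category FL net quantity: (two 50.83 L containers = 101.66 L) + (three 37.5 L containers = 112.5 L) + (two 42.92 L containers = 85.84 L) = 300 L.
300 L exceeds the passenger aircraft limit of 250 L for Category FL.

No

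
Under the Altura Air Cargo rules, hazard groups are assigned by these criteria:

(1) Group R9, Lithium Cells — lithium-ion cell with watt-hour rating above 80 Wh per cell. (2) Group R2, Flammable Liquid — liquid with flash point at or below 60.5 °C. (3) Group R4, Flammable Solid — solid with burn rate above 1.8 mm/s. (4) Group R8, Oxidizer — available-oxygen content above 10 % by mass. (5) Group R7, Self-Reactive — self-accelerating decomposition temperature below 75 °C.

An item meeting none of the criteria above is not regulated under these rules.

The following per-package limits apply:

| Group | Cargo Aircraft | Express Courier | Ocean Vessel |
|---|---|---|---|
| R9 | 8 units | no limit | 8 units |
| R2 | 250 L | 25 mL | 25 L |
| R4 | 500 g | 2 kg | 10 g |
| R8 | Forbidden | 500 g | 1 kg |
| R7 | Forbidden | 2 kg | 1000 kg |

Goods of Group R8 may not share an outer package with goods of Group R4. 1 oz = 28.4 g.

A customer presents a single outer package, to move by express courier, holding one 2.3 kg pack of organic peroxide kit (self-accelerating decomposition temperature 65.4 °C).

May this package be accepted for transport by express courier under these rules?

No

The organic peroxide kit has self-accelerating decomposition temperature 65.4 °C, which is < 75 °C, so it is Group R7 (Self-Reactive).
Group R7 quantity: 2.3 kg.
That exceeds the Group R7 express courier limit of 2 kg.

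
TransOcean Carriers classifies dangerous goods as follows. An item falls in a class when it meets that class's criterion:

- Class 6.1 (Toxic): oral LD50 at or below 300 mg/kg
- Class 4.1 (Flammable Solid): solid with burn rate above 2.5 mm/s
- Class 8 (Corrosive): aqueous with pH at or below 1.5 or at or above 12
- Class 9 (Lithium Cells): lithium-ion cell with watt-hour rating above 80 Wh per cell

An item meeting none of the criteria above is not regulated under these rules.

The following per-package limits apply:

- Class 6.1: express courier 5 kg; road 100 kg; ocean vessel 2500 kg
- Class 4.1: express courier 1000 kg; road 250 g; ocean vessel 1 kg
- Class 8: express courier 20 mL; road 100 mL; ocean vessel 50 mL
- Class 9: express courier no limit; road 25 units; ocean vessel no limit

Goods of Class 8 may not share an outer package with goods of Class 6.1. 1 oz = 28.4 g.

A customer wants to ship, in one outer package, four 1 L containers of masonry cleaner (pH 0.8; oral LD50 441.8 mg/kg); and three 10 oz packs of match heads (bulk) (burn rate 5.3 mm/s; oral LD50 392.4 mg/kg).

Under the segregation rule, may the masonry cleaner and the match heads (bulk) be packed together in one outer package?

Masonry cleaner: pH 0.8 ≤ 1.5 → Class 8 (Corrosive).
Burn rate 5.3 mm/s meets the Class 4.1 criterion (Flammable Solid), so the match heads (bulk) are Class 4.1.
No segregation rule bars Class 8 with Class 4.1.

Yes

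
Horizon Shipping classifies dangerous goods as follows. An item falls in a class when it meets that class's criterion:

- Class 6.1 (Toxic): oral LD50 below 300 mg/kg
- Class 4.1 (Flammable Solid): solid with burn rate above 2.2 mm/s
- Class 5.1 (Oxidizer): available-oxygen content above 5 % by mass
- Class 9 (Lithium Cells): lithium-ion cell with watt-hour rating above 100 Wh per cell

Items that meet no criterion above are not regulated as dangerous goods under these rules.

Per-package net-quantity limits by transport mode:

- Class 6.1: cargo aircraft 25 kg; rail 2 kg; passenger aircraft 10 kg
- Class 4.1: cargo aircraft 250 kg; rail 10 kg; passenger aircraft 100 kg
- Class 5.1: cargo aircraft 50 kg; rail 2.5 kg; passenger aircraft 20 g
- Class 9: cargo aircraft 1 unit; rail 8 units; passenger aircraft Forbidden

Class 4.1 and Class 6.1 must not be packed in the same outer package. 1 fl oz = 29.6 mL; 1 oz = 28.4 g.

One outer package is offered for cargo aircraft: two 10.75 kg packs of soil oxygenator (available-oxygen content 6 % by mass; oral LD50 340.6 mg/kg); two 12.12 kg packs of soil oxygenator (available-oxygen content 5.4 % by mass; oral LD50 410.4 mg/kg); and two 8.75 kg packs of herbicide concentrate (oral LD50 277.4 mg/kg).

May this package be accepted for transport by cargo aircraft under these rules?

With available-oxygen content 6 % by mass (> 5 % by mass), the soil oxygenator falls in Class 5.1.
Available-oxygen content 5.4 % by mass meets the Class 5.1 criterion (Oxidizer), so the soil oxygenator is Class 5.1.
With oral LD50 277.4 mg/kg (< 300 mg/kg), the herbicide concentrate falls in Class 6.1.
Class 5.1 net quantity: (two 10.75 kg packs = 21.5 kg) + (two 12.12 kg packs = 24.24 kg) = 45.74 kg.
45.74 kg is within the cargo aircraft limit of 50 kg for Class 5.1.
Class 6.1 quantity: two 8.75 kg packs = 17.5 kg.
17.5 kg ≤ 25 kg (cargo aircraft limit, Class 6.1) — within limit.
The segregation rule (Class 4.1 with Class 6.1) does not apply to Class 5.1 with Class 6.1.
Every hazard class is within its cargo aircraft limit and no segregation rule is violated.

Yes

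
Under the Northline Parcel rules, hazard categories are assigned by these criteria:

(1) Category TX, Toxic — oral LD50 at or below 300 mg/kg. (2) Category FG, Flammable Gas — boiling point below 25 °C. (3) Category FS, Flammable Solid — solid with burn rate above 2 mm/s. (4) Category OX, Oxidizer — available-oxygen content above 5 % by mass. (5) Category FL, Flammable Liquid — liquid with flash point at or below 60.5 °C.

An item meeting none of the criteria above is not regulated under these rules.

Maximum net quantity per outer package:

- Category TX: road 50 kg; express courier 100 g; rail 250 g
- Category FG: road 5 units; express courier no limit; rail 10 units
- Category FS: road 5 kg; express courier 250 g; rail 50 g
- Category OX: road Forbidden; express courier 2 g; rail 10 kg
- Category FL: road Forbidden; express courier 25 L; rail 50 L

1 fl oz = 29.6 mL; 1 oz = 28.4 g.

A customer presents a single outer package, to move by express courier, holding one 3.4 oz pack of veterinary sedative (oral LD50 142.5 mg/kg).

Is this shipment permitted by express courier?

Oral LD50 142.5 mg/kg meets the Category TX criterion (Toxic), so the veterinary sedative is Category TX.
Category TX quantity: one 3.4 oz pack = 96.56 g.
96.56 g is within the express courier limit of 100 g for Category TX.

Yes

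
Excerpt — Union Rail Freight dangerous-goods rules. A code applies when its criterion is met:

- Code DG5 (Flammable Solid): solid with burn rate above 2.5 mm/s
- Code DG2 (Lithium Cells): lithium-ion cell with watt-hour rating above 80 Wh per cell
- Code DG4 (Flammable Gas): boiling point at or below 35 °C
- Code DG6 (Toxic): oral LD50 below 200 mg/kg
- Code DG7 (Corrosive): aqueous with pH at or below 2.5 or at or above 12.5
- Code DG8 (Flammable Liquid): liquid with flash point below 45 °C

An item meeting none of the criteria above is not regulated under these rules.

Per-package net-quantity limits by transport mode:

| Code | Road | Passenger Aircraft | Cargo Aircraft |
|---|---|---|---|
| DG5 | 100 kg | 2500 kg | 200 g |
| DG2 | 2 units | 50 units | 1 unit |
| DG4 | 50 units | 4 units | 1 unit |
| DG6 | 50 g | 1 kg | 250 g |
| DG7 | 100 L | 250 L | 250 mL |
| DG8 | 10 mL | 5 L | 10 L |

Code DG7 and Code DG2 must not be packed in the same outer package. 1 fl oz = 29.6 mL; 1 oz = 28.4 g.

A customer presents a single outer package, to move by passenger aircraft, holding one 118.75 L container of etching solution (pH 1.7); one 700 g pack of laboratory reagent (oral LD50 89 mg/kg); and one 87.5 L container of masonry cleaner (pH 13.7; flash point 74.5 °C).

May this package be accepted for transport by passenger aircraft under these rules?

Yes

pH 1.7 meets the Code DG7 criterion (Corrosive), so the etching solution is Code DG7.
The laboratory reagent has oral LD50 89 mg/kg, which is < 200 mg/kg, so it is Code DG6 (Toxic).
pH 13.7 meets the Code DG7 criterion (Corrosive), so the masonry cleaner is Code DG7.
Code DG7 net quantity: 118.75 L + 87.5 L = 206.25 L.
That is within the Code DG7 passenger aircraft limit of 250 L.
Code DG6 quantity: 700 g.
700 g is within the passenger aircraft limit of 1 kg for Code DG6.
The segregation rule (Code DG7 with Code DG2) does not apply to Code DG7 with Code DG6.
Every hazard code is within its passenger aircraft limit and no segregation rule is violated.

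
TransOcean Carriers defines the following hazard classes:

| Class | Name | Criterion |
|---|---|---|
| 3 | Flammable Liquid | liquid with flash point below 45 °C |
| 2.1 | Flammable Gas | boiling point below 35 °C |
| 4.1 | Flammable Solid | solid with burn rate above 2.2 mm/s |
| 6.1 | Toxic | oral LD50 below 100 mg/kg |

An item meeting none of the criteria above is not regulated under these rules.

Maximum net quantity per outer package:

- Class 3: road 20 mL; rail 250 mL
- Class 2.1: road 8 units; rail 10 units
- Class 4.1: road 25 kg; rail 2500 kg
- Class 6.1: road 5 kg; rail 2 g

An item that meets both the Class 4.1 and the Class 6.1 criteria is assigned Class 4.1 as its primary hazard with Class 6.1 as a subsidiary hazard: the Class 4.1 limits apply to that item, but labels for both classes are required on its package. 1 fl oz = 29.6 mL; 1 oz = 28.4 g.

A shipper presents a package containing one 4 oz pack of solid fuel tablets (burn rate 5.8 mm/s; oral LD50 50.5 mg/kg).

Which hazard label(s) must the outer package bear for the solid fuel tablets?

Class 4.1 and 6.1

The solid fuel tablets have burn rate 5.8 mm/s, which is > 2.2 mm/s, so they are Class 4.1 (Flammable Solid).
Oral LD50 50.5 mg/kg meets the Class 6.1 criterion (Toxic), so the solid fuel tablets are Class 6.1.
By the precedence rule Class 4.1 is primary and Class 6.1 is subsidiary, and that rule requires both labels on the package.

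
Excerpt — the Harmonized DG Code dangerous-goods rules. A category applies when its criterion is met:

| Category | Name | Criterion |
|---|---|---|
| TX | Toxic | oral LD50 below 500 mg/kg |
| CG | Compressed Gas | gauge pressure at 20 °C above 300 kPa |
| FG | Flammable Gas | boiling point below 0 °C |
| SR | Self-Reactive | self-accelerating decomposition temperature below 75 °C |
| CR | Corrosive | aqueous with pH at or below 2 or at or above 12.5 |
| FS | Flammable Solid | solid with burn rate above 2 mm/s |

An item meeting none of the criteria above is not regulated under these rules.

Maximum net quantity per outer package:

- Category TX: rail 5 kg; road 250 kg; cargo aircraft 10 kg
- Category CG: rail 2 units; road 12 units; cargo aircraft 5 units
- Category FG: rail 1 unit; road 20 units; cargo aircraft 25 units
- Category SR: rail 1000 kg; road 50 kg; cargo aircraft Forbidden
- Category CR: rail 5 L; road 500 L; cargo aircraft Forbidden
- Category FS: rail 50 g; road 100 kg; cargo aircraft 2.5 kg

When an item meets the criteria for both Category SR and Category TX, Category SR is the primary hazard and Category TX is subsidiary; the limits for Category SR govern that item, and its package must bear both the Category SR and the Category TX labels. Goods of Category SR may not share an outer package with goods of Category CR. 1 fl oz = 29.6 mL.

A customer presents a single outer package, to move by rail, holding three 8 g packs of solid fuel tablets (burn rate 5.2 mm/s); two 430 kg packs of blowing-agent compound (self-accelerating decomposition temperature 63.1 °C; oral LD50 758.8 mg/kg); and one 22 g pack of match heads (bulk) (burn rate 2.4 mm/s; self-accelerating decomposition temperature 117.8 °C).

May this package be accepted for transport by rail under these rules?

With burn rate 5.2 mm/s (> 2 mm/s), the solid fuel tablets fall in Category FS.
With self-accelerating decomposition temperature 63.1 °C (< 75 °C), the blowing-agent compound falls in Category SR.
Burn rate 2.4 mm/s meets the Category FS criterion (Flammable Solid), so the match heads (bulk) are Category FS.
Category SR quantity: two 430 kg packs = 860 kg.
860 kg ≤ 1000 kg (rail limit, Category SR) — within limit.
Total Category FS: (three 8 g packs = 24 g) + 22 g = 46 g.
46 g is within the rail limit of 50 g for Category FS.
The segregation rule (Category SR with Category CR) does not apply to Category SR with Category FS.
Every hazard category is within its rail limit and no segregation rule is violated.

Yes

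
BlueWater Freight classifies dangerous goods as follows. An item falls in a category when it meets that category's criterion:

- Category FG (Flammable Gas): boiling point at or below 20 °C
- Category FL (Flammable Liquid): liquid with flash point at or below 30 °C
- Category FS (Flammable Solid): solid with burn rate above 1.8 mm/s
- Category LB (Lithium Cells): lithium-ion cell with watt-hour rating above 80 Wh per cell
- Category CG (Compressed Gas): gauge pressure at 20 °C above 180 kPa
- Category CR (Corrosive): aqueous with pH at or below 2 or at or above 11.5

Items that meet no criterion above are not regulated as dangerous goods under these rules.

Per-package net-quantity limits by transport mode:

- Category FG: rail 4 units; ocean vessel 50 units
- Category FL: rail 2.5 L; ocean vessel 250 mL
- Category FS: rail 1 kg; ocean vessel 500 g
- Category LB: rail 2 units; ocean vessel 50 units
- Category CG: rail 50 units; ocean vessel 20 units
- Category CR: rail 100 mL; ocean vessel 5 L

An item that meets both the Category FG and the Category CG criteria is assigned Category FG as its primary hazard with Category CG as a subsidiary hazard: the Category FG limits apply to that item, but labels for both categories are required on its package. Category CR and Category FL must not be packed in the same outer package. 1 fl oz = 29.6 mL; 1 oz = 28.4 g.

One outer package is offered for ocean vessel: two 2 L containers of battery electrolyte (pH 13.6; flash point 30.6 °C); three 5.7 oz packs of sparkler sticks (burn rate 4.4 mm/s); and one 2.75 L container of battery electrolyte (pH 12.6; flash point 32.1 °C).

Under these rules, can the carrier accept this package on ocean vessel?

No

The battery electrolyte has pH 13.6, which is ≥ 11.5, so it is Category CR (Corrosive).
Burn rate 4.4 mm/s meets the Category FS criterion (Flammable Solid), so the sparkler sticks are Category FS.
With pH 12.6 (≥ 11.5), the battery electrolyte falls in Category CR.
Total Category CR: (two 2 L containers = 4 L) + 2.75 L = 6.75 L.
6.75 L > 5 L (ocean vessel limit, Category CR) — over the limit.
Category FS quantity: three 5.7 oz packs = 485.64 g.
That is within the Category FS ocean vessel limit of 500 g.
The segregation rule (Category CR with Category FL) does not apply to Category CR with Category FS.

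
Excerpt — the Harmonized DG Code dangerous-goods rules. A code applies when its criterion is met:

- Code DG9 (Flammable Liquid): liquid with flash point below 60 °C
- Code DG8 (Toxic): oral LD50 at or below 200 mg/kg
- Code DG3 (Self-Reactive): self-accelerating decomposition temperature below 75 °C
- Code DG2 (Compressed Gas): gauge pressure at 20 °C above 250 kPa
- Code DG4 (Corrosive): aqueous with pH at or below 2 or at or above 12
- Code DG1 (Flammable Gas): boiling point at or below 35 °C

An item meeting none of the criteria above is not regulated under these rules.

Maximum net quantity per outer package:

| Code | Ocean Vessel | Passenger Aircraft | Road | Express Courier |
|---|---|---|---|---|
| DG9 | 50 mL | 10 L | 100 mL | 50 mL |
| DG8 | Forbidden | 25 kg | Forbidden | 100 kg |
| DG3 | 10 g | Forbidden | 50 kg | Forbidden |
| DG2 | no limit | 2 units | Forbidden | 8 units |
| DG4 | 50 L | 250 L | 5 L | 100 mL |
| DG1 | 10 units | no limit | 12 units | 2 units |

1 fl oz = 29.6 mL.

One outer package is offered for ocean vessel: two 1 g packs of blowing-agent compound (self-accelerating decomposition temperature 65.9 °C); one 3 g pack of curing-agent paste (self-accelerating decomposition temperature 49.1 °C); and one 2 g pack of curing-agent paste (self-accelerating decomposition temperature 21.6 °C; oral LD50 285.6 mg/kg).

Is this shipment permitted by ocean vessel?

Yes

With self-accelerating decomposition temperature 65.9 °C (< 75 °C), the blowing-agent compound falls in Code DG3.
With self-accelerating decomposition temperature 49.1 °C (< 75 °C), the curing-agent paste falls in Code DG3.
With self-accelerating decomposition temperature 21.6 °C (< 75 °C), the curing-agent paste falls in Code DG3.
Total Code DG3: (two 1 g packs = 2 g) + 3 g + 2 g = 7 g.
7 g is within the ocean vessel limit of 10 g for Code DG3.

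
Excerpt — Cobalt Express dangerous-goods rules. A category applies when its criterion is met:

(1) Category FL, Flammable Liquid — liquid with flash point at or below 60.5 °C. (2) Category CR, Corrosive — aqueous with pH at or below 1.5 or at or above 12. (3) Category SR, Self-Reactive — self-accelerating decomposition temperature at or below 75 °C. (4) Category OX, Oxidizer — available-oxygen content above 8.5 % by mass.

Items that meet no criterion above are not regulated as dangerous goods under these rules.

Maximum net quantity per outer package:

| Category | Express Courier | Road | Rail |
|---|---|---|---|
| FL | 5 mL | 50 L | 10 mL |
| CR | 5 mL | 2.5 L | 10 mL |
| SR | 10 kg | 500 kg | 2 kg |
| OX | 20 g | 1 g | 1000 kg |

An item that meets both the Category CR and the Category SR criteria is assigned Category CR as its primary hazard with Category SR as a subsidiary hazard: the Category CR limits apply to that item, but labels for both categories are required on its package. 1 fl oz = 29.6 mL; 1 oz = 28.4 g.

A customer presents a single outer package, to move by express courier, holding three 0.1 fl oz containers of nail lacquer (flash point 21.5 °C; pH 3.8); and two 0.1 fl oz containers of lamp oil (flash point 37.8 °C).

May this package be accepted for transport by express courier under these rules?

The nail lacquer has flash point 21.5 °C, which is ≤ 60.5 °C, so it is Category FL (Flammable Liquid).
The lamp oil has flash point 37.8 °C, which is ≤ 60.5 °C, so it is Category FL (Flammable Liquid).
Category FL net quantity: (three 0.1 fl oz containers = 8.88 mL) + (two 0.1 fl oz containers = 5.92 mL) = 14.8 mL.
That exceeds the Category FL express courier limit of 5 mL.

No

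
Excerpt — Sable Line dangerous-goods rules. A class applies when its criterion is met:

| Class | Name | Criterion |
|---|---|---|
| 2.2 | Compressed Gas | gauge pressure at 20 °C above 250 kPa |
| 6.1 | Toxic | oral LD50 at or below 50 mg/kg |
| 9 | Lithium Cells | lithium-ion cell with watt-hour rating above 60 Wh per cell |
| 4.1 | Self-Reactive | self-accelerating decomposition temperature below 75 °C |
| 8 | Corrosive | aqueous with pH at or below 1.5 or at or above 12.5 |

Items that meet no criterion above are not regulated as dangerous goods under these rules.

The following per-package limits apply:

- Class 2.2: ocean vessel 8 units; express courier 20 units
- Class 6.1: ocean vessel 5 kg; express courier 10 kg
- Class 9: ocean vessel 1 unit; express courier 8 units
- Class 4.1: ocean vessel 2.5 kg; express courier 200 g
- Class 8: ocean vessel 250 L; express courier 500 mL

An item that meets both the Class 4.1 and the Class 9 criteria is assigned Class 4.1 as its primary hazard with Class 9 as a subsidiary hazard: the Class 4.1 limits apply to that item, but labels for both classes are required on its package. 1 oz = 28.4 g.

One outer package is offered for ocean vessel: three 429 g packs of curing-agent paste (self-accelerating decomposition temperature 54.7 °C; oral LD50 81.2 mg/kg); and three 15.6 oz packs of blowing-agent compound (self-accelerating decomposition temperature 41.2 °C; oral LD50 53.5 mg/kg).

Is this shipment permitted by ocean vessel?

Self-accelerating decomposition temperature 54.7 °C meets the Class 4.1 criterion (Self-Reactive), so the curing-agent paste is Class 4.1.
Self-accelerating decomposition temperature 41.2 °C meets the Class 4.1 criterion (Self-Reactive), so the blowing-agent compound is Class 4.1.
Class 4.1 net quantity: (three 429 g packs = 1.287 kg) + (three 15.6 oz packs = 1329.12 g) = 2616.12 g.
2616.12 g exceeds the ocean vessel limit of 2.5 kg for Class 4.1.

No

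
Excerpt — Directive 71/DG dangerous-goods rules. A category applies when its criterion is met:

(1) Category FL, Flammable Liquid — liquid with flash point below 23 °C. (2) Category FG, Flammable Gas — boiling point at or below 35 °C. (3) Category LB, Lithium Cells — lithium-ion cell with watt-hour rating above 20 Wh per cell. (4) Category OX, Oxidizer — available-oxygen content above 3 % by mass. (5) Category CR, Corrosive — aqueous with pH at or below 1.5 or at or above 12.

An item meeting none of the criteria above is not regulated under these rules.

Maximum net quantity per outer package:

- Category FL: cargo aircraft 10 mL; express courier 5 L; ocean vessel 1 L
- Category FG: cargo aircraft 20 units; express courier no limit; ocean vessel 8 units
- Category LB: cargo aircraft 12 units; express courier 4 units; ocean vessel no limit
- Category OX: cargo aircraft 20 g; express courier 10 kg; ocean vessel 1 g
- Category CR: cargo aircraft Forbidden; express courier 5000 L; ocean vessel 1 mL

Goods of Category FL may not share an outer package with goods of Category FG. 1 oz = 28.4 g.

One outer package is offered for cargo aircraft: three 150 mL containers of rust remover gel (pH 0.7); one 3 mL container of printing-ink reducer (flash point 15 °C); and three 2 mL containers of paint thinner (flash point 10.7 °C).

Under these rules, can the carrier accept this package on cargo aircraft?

Rust remover gel: pH 0.7 ≤ 1.5 → Category CR (Corrosive).
Flash point 15 °C meets the Category FL criterion (Flammable Liquid), so the printing-ink reducer is Category FL.
With flash point 10.7 °C (< 23 °C), the paint thinner falls in Category FL.
Category FL net quantity: 3 mL + (three 2 mL containers = 6 mL) = 9 mL.
9 mL ≤ 10 mL (cargo aircraft limit, Category FL) — within limit.
Category CR quantity: three 150 mL containers = 450 mL.
By cargo aircraft, Category CR is Forbidden regardless of quantity.
The segregation rule (Category FL with Category FG) does not apply to Category FL with Category CR.

No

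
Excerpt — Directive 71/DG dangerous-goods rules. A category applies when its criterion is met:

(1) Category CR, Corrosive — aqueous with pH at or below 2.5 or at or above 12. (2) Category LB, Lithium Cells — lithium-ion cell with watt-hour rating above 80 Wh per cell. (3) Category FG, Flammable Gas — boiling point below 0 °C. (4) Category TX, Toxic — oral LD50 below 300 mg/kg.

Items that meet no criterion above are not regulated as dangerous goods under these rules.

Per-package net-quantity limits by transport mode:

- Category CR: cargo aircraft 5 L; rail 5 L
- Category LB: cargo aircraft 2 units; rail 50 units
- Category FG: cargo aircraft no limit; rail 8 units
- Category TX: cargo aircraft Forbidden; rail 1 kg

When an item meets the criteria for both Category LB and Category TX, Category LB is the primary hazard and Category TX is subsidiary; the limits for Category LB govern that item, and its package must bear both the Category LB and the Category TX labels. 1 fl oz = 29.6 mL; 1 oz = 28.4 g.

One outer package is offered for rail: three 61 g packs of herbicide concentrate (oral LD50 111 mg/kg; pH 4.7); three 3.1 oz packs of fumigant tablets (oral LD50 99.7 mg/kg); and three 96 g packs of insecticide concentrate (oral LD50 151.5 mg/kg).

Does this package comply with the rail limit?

Yes

The herbicide concentrate has oral LD50 111 mg/kg, which is < 300 mg/kg, so it is Category TX (Toxic).
Fumigant tablets: oral LD50 99.7 mg/kg < 300 mg/kg → Category TX (Toxic).
With oral LD50 151.5 mg/kg (< 300 mg/kg), the insecticide concentrate falls in Category TX.
Total Category TX: (three 61 g packs = 183 g) + (three 3.1 oz packs = 264.12 g) + (three 96 g packs = 288 g) = 735.12 g.
735.12 g ≤ 1 kg (rail limit, Category TX) — within limit.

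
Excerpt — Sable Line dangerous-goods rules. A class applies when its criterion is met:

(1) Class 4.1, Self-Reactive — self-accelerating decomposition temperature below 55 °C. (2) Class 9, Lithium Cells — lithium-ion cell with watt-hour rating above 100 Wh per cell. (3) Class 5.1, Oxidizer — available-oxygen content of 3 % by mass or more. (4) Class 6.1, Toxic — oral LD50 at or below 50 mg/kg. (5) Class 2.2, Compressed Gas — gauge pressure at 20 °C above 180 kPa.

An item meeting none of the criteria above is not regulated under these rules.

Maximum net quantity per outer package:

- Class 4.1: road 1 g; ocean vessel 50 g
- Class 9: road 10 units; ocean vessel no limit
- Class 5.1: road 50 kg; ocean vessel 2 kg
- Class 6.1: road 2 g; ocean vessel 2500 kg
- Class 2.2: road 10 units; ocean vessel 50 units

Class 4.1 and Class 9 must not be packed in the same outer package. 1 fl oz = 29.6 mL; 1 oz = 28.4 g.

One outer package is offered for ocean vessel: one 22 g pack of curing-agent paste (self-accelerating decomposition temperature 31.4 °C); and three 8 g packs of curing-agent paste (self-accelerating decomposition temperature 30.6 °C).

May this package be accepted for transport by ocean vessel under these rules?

The curing-agent paste has self-accelerating decomposition temperature 31.4 °C, which is < 55 °C, so it is Class 4.1 (Self-Reactive).
The curing-agent paste has self-accelerating decomposition temperature 30.6 °C, which is < 55 °C, so it is Class 4.1 (Self-Reactive).
Total Class 4.1: 22 g + (three 8 g packs = 24 g) = 46 g.
46 g ≤ 50 g (ocean vessel limit, Class 4.1) — within limit.

Yes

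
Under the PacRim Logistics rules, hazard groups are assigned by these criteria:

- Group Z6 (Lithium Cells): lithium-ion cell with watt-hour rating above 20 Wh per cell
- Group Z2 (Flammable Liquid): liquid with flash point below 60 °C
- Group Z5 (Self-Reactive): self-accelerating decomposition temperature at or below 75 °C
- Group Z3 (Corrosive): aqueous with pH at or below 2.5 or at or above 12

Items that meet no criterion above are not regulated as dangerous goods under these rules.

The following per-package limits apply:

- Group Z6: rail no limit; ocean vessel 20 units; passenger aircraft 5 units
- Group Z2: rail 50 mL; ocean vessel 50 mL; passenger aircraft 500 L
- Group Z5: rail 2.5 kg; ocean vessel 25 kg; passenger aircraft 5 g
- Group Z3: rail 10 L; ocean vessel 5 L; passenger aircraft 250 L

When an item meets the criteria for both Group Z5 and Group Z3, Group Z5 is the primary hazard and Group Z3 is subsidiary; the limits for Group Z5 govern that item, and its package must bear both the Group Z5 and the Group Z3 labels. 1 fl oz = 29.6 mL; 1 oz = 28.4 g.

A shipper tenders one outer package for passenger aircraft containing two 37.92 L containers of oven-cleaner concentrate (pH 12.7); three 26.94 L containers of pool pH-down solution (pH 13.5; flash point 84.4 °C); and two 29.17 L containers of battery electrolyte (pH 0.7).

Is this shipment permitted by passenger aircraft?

The oven-cleaner concentrate has pH 12.7, which is ≥ 12, so it is Group Z3 (Corrosive).
With pH 13.5 (≥ 12), the pool pH-down solution falls in Group Z3.
Battery electrolyte: pH 0.7 ≤ 2.5 → Group Z3 (Corrosive).
Group Z3 net quantity: (two 37.92 L containers = 75.84 L) + (three 26.94 L containers = 80.82 L) + (two 29.17 L containers = 58.34 L) = 215 L.
215 L is within the passenger aircraft limit of 250 L for Group Z3.

Yes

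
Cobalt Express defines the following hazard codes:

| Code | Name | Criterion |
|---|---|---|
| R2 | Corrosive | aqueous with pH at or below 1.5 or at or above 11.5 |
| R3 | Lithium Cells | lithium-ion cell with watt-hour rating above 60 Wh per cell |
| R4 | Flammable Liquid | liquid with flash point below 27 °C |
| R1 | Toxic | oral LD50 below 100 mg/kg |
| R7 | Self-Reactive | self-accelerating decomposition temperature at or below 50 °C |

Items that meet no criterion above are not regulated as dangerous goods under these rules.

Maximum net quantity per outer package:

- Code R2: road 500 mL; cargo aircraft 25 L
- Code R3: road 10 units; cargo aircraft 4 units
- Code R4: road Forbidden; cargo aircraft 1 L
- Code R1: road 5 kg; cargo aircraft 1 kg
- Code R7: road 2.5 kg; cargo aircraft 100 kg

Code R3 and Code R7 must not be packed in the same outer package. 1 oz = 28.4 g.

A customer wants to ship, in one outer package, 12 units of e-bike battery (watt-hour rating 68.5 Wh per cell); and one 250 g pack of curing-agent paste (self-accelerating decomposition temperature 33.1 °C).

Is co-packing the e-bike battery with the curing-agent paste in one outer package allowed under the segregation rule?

The e-bike battery has watt-hour rating 68.5 Wh per cell, which is > 60 Wh per cell, so it is Code R3 (Lithium Cells).
The curing-agent paste has self-accelerating decomposition temperature 33.1 °C, which is ≤ 50 °C, so it is Code R7 (Self-Reactive).
Code R3 and Code R7 may not share an outer package.

No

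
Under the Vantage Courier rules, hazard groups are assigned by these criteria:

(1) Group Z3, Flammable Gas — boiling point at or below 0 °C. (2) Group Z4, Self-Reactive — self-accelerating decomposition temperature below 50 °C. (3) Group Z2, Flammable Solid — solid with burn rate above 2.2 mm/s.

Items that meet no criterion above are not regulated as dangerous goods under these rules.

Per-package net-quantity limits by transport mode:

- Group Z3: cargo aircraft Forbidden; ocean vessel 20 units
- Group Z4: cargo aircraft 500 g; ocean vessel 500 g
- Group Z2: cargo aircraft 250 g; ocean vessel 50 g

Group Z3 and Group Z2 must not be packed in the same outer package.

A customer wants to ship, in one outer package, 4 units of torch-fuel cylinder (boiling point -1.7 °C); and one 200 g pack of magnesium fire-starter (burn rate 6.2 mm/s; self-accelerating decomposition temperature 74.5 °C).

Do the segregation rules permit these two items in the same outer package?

The torch-fuel cylinder has boiling point -1.7 °C, which is ≤ 0 °C, so it is Group Z3 (Flammable Gas).
With burn rate 6.2 mm/s (> 2.2 mm/s), the magnesium fire-starter falls in Group Z2.
Group Z3 and Group Z2 may not share an outer package.

No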